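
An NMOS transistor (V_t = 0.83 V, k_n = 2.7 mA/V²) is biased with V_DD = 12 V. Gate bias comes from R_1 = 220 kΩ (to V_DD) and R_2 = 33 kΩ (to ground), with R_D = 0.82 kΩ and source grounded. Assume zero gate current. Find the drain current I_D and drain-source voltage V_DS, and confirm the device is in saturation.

I_D ≈ 0.73 mA, V_DS ≈ 11 V

V_G = V_DD·R_2/(R_1+R_2) = 12×33/253 = 1.57 V. With the source grounded, V_GS = V_G = 1.57 V.
Assume saturation: I_D = (k_n/2)(V_GS − V_t)² = (2.7/2)×(1.57 − 0.83)² = 1.35×0.735² = 0.73 mA.
V_DS = V_DD − I_D·R_D = 12 − 0.73×0.82 = 11.4 V.
Saturation requires V_DS ≥ V_GS − V_t = 0.735 V; 11.4 ≥ 0.735 ✓.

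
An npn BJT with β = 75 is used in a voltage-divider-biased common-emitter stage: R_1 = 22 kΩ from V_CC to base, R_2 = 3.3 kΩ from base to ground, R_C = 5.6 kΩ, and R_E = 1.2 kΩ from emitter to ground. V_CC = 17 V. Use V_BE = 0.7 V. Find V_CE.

Thevenize the base divider: V_Th = V_CC·R_2/(R_1+R_2) = 17×3.3/25.3 = 2.22 V, R_Th = R_1‖R_2 = 2.87 kΩ.
Base-emitter loop: V_Th = I_B·R_Th + V_BE + (β+1)I_B·R_E, so I_B = (2.22 − 0.7) / (2.87 + 76×1.2) = 0.0161 mA.
I_C = β·I_B = 75×0.0161 = 1.21 mA, and I_E = (β+1)I_B = 1.23 mA.
V_CE = V_CC − I_C·R_C − I_E·R_E = 17 − 1.21×5.6 − 1.23×1.2 = 8.75 V.
V_CE = 8.75 V > 0.2 V confirms active-region operation.

V_CE ≈ 8.8 V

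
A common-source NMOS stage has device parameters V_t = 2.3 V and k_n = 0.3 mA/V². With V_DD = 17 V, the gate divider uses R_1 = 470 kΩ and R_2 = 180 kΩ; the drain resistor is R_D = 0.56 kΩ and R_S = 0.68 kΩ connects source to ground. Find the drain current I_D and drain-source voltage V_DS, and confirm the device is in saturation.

I_D ≈ 0.6 mA, V_DS ≈ 16 V

V_G = V_DD·R_2/(R_1+R_2) = 17×180/650 = 4.71 V.
Assume saturation: I_D = (k_n/2)(V_GS − V_t)² with V_GS = V_G − I_D·R_S = 4.71 − 0.68·I_D.
Substituting gives 0.0694·I_D² − 1.49·I_D + 0.87 = 0, with roots I_D = 0.6 or 20.9 mA.
The root I_D = 20.9 mA gives V_GS = -9.5 V ≤ V_t, so take I_D = 0.6 mA.
Then V_GS = 4.3 V and V_DS = V_DD − I_D(R_D+R_S) = 17 − 0.6×1.24 = 16.3 V.
Saturation requires V_DS ≥ V_GS − V_t = 2 V; 16.3 ≥ 2 ✓.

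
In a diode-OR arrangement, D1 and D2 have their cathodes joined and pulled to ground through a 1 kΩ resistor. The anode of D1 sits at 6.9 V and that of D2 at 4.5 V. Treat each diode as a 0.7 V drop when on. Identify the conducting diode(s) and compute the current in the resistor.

Only D1 conducts; I_R ≈ 6.2 mA

Assume both conduct. Then node N would need to be at both 6.9−0.7 = 6.2 V and 4.5−0.7 = 3.8 V, which is impossible.
Assume only D1 conducts: V_N = 6.9 − 0.7 = 6.2 V, so I_R = 6.2/1 = 6.2 mA.
Check D2: its anode-to-cathode voltage is 4.5 − 6.2 = -1.7 V < 0.7 V, so it is off. The assumption is consistent.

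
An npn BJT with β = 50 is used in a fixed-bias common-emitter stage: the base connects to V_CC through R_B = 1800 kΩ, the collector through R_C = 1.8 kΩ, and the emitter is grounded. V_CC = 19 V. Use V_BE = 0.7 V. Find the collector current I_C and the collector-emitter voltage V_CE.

Base loop: V_CC = I_B·R_B + V_BE, so I_B = (19 − 0.7)/1800 kΩ = 0.0102 mA.
In the active region I_C = β·I_B = 50 × 0.0102 = 0.508 mA.
Collector loop: V_CE = V_CC − I_C·R_C = 19 − 0.508×1.8 = 18.1 V.
Since V_CE = 18.1 V > V_CE(sat) ≈ 0.2 V, the transistor is in the active region as assumed.

I_C ≈ 0.51 mA, V_CE ≈ 18 V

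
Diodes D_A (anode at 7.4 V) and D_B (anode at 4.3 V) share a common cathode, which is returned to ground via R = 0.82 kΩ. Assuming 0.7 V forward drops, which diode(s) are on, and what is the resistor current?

Only D_A conducts; I_R ≈ 8.2 mA

Assume both conduct. Then node N would need to be at both 7.4−0.7 = 6.7 V and 4.3−0.7 = 3.6 V, which is impossible.
Assume only D_A conducts: V_N = 7.4 − 0.7 = 6.7 V, so I_R = 6.7/0.82 = 8.17 mA.
Check D_B: its anode-to-cathode voltage is 4.3 − 6.7 = -2.4 V < 0.7 V, so it is off. The assumption is consistent.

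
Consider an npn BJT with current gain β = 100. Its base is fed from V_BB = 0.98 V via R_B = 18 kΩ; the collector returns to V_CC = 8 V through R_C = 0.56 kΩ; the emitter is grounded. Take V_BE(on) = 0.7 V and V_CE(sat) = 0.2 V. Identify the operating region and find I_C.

Assume active. Base-emitter loop: I_B = (V_BB − V_BE)/R_B = (0.98 − 0.7)/18 = 0.0156 mA.
I_C = β·I_B = 100×0.0156 = 1.56 mA.
V_CE = V_CC − I_C·R_C = 8 − 1.56×0.56 = 7.13 V > V_CE(sat), so the active-region assumption holds.

active; I_C ≈ 1.6 mA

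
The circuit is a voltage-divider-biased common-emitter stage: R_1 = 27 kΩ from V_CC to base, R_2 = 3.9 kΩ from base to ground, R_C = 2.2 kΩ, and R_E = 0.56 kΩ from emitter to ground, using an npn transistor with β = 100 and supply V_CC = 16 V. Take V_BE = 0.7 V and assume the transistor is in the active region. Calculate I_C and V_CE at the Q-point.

Thevenize the base divider: V_Th = V_CC·R_2/(R_1+R_2) = 16×3.9/30.9 = 2.02 V, R_Th = R_1‖R_2 = 3.41 kΩ.
Base-emitter loop: V_Th = I_B·R_Th + V_BE + (β+1)I_B·R_E, so I_B = (2.02 − 0.7) / (3.41 + 101×0.56) = 0.022 mA.
I_C = β·I_B = 100×0.022 = 2.2 mA, and I_E = (β+1)I_B = 2.22 mA.
V_CE = V_CC − I_C·R_C − I_E·R_E = 16 − 2.2×2.2 − 2.22×0.56 = 9.92 V.
V_CE = 9.92 V > 0.2 V confirms active-region operation.

I_C ≈ 2.2 mA, V_CE ≈ 9.9 V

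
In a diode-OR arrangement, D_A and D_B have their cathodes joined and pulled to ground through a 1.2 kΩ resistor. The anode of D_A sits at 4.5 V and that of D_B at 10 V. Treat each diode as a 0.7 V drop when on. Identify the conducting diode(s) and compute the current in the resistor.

Only D_B conducts; I_R ≈ 7.8 mA

Assume both conduct. Then node N would need to be at both 4.5−0.7 = 3.8 V and 10−0.7 = 9.3 V, which is impossible.
Assume only D_B conducts: V_N = 10 − 0.7 = 9.3 V, so I_R = 9.3/1.2 = 7.75 mA.
Check D_A: its anode-to-cathode voltage is 4.5 − 9.3 = -4.8 V < 0.7 V, so it is off. The assumption is consistent.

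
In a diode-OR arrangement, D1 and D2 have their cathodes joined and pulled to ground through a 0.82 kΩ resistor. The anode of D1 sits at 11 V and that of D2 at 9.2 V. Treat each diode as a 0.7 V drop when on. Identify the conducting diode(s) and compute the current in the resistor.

Only D1 conducts; I_R ≈ 13 mA

Assume both conduct. Then node N would need to be at both 11−0.7 = 10.3 V and 9.2−0.7 = 8.5 V, which is impossible.
Assume only D1 conducts: V_N = 11 − 0.7 = 10.3 V, so I_R = 10.3/0.82 = 12.6 mA.
Check D2: its anode-to-cathode voltage is 9.2 − 10.3 = -1.1 V < 0.7 V, so it is off. The assumption is consistent.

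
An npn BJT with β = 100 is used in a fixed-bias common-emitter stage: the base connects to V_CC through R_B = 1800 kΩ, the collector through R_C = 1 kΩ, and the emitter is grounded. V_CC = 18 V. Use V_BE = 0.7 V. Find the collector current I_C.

Base loop: V_CC = I_B·R_B + V_BE, so I_B = (18 − 0.7)/1800 kΩ = 0.00961 mA.
In the active region I_C = β·I_B = 100 × 0.00961 = 0.961 mA.
Collector loop: V_CE = V_CC − I_C·R_C = 18 − 0.961×1 = 17 V.
Since V_CE = 17 V > V_CE(sat) ≈ 0.2 V, the transistor is in the active region as assumed.

I_C ≈ 0.96 mA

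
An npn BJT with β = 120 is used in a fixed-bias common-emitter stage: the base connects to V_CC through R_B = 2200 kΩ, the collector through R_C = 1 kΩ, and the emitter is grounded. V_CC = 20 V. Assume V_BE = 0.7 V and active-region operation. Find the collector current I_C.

I_C ≈ 1.1 mA

Base loop: V_CC = I_B·R_B + V_BE, so I_B = (20 − 0.7)/2200 kΩ = 0.00877 mA.
In the active region I_C = β·I_B = 120 × 0.00877 = 1.05 mA.
Collector loop: V_CE = V_CC − I_C·R_C = 20 − 1.05×1 = 18.9 V.
Since V_CE = 18.9 V > V_CE(sat) ≈ 0.2 V, the transistor is in the active region as assumed.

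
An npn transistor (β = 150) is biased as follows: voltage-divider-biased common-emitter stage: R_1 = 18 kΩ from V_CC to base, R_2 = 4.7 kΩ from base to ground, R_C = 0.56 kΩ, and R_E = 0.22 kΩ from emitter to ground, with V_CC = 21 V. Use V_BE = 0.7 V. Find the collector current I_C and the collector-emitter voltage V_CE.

Thevenize the base divider: V_Th = V_CC·R_2/(R_1+R_2) = 21×4.7/22.7 = 4.35 V, R_Th = R_1‖R_2 = 3.73 kΩ.
Base-emitter loop: V_Th = I_B·R_Th + V_BE + (β+1)I_B·R_E, so I_B = (4.35 − 0.7) / (3.73 + 151×0.22) = 0.0987 mA.
I_C = β·I_B = 150×0.0987 = 14.8 mA, and I_E = (β+1)I_B = 14.9 mA.
V_CE = V_CC − I_C·R_C − I_E·R_E = 21 − 14.8×0.56 − 14.9×0.22 = 9.43 V.
V_CE = 9.43 V > 0.2 V confirms active-region operation.

I_C ≈ 15 mA, V_CE ≈ 9.4 V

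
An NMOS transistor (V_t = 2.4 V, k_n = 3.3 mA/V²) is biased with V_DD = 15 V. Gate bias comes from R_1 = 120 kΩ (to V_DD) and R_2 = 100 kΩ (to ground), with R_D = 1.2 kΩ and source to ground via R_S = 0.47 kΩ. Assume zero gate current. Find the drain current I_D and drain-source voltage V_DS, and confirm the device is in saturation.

I_D ≈ 5.5 mA, V_DS ≈ 5.8 V

V_G = V_DD·R_2/(R_1+R_2) = 15×100/220 = 6.82 V.
Assume saturation: I_D = (k_n/2)(V_GS − V_t)² with V_GS = V_G − I_D·R_S = 6.82 − 0.47·I_D.
Substituting gives 0.364·I_D² − 7.85·I_D + 32.2 = 0, with roots I_D = 5.51 or 16 mA.
The root I_D = 16 mA gives V_GS = -0.717 V ≤ V_t, so take I_D = 5.51 mA.
Then V_GS = 4.23 V and V_DS = V_DD − I_D(R_D+R_S) = 15 − 5.51×1.67 = 5.8 V.
Saturation requires V_DS ≥ V_GS − V_t = 1.83 V; 5.8 ≥ 1.83 ✓.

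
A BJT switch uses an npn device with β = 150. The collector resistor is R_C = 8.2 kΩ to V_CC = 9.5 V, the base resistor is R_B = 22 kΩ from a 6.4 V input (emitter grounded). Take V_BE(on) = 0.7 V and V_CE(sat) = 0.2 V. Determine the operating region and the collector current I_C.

Assume active: I_B = (6.4 − 0.7)/22 = 0.259 mA, giving I_C = β·I_B = 38.9 mA.
But then V_CE = 9.5 − 38.9×8.2 = -309 V < V_CE(sat) = 0.2 V — impossible in the active region.
So the transistor is saturated. With V_CE = 0.2 V, I_C = (V_CC − 0.2)/R_C = 9.3/8.2 = 1.13 mA.
Check: β·I_B = 38.9 mA > I_C = 1.13 mA, confirming saturation.

saturation; I_C ≈ 1.1 mA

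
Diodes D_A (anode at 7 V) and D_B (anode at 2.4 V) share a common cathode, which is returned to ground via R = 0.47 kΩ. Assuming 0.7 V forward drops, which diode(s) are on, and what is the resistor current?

Only D_A conducts; I_R ≈ 13 mA

Assume both conduct. Then node N would need to be at both 7−0.7 = 6.3 V and 2.4−0.7 = 1.7 V, which is impossible.
Assume only D_A conducts: V_N = 7 − 0.7 = 6.3 V, so I_R = 6.3/0.47 = 13.4 mA.
Check D_B: its anode-to-cathode voltage is 2.4 − 6.3 = -3.9 V < 0.7 V, so it is off. The assumption is consistent.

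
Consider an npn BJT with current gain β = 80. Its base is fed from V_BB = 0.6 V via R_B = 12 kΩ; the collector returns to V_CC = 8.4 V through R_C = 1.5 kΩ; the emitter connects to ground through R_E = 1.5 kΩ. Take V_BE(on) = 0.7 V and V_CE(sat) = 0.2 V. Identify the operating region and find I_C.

cutoff; I_C ≈ 0

V_BB = 0.6 V ≤ V_BE(on) = 0.7 V, so the base-emitter junction is not forward biased.
The transistor is in cutoff: I_B = I_C = 0.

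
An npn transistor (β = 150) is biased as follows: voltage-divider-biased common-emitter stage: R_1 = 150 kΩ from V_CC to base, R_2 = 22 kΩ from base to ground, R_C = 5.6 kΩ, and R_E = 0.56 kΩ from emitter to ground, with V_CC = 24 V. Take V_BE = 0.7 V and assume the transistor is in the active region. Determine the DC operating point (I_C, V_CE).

Thevenize the base divider: V_Th = V_CC·R_2/(R_1+R_2) = 24×22/172 = 3.07 V, R_Th = R_1‖R_2 = 19.2 kΩ.
Base-emitter loop: V_Th = I_B·R_Th + V_BE + (β+1)I_B·R_E, so I_B = (3.07 − 0.7) / (19.2 + 151×0.56) = 0.0228 mA.
I_C = β·I_B = 150×0.0228 = 3.43 mA, and I_E = (β+1)I_B = 3.45 mA.
V_CE = V_CC − I_C·R_C − I_E·R_E = 24 − 3.43×5.6 − 3.45×0.56 = 2.88 V.
V_CE = 2.88 V > 0.2 V confirms active-region operation.

I_C ≈ 3.4 mA, V_CE ≈ 2.9 V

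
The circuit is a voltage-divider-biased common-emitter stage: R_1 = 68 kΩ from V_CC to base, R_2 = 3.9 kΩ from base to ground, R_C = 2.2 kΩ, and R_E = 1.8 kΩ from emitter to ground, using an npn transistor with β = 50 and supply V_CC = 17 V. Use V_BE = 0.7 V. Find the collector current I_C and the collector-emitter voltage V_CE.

Thevenize the base divider: V_Th = V_CC·R_2/(R_1+R_2) = 17×3.9/71.9 = 0.922 V, R_Th = R_1‖R_2 = 3.69 kΩ.
Base-emitter loop: V_Th = I_B·R_Th + V_BE + (β+1)I_B·R_E, so I_B = (0.922 − 0.7) / (3.69 + 51×1.8) = 0.00233 mA.
I_C = β·I_B = 50×0.00233 = 0.116 mA, and I_E = (β+1)I_B = 0.119 mA.
V_CE = V_CC − I_C·R_C − I_E·R_E = 17 − 0.116×2.2 − 0.119×1.8 = 16.5 V.
V_CE = 16.5 V > 0.2 V confirms active-region operation.

I_C ≈ 0.12 mA, V_CE ≈ 17 V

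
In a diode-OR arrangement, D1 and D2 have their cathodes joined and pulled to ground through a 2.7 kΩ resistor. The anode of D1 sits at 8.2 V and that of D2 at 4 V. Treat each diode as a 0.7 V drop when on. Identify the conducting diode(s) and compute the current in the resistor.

Only D1 conducts; I_R ≈ 2.8 mA

Assume both conduct. Then node N would need to be at both 8.2−0.7 = 7.5 V and 4−0.7 = 3.3 V, which is impossible.
Assume only D1 conducts: V_N = 8.2 − 0.7 = 7.5 V, so I_R = 7.5/2.7 = 2.78 mA.
Check D2: its anode-to-cathode voltage is 4 − 7.5 = -3.5 V < 0.7 V, so it is off. The assumption is consistent.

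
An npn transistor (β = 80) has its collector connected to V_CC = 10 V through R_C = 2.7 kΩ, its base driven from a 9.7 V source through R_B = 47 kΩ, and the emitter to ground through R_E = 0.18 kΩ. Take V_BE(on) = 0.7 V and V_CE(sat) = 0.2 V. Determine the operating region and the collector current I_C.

Assume active: I_B = (9.7 − 0.7)/(47 + 81×0.18) = 0.146 mA, I_C = β·I_B = 11.7 mA.
Then V_CE = 10 − 11.7×2.7 − 11.8×0.18 = -23.7 V < 0.2 V — the active assumption fails.
Re-solve with V_CE = 0.2 V. KCL at the emitter: V_E/R_E = (V_BB−0.7−V_E)/R_B + (V_CC−0.2−V_E)/R_C, giving V_E = 0.643 V.
I_C = (V_CC − 0.2 − V_E)/R_C = (9.8 − 0.643)/2.7 = 3.39 mA.
Check: I_B = (9 − 0.643)/47 = 0.178 mA, and β·I_B = 14.2 mA > I_C, confirming saturation.

saturation; I_C ≈ 3.4 mA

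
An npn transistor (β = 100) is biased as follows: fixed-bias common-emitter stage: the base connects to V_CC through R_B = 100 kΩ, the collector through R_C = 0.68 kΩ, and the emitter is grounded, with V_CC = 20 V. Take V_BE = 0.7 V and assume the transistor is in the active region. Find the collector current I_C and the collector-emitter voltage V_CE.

I_C ≈ 19 mA, V_CE ≈ 6.9 V

Base loop: V_CC = I_B·R_B + V_BE, so I_B = (20 − 0.7)/100 kΩ = 0.193 mA.
In the active region I_C = β·I_B = 100 × 0.193 = 19.3 mA.
Collector loop: V_CE = V_CC − I_C·R_C = 20 − 19.3×0.68 = 6.88 V.
Since V_CE = 6.88 V > V_CE(sat) ≈ 0.2 V, the transistor is in the active region as assumed.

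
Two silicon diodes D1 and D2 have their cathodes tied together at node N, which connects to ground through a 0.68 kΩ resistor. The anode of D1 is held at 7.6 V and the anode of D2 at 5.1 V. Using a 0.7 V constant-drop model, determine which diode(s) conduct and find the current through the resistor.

Only D1 conducts; I_R ≈ 10 mA

Assume both conduct. Then node N would need to be at both 7.6−0.7 = 6.9 V and 5.1−0.7 = 4.4 V, which is impossible.
Assume only D1 conducts: V_N = 7.6 − 0.7 = 6.9 V, so I_R = 6.9/0.68 = 10.1 mA.
Check D2: its anode-to-cathode voltage is 5.1 − 6.9 = -1.8 V < 0.7 V, so it is off. The assumption is consistent.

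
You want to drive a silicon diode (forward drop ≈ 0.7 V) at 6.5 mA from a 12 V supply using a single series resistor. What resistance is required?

R ≈ 1.7 kΩ

The resistor drops V_S − V_D = 12 − 0.7 = 11.3 V at 6.5 mA.
R = 11.3 V / 6.5 mA = 1.74 kΩ.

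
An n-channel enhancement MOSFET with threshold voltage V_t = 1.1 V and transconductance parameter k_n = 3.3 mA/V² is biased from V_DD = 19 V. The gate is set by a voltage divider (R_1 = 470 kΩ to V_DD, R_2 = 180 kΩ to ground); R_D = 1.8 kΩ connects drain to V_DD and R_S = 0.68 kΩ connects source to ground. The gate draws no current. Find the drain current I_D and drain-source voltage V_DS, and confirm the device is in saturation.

I_D ≈ 3.9 mA, V_DS ≈ 9.4 V

V_G = V_DD·R_2/(R_1+R_2) = 19×180/650 = 5.26 V.
Assume saturation: I_D = (k_n/2)(V_GS − V_t)² with V_GS = V_G − I_D·R_S = 5.26 − 0.68·I_D.
Substituting gives 0.763·I_D² − 10.3·I_D + 28.6 = 0, with roots I_D = 3.87 or 9.68 mA.
The root I_D = 9.68 mA gives V_GS = -1.32 V ≤ V_t, so take I_D = 3.87 mA.
Then V_GS = 2.63 V and V_DS = V_DD − I_D(R_D+R_S) = 19 − 3.87×2.48 = 9.41 V.
Saturation requires V_DS ≥ V_GS − V_t = 1.53 V; 9.41 ≥ 1.53 ✓.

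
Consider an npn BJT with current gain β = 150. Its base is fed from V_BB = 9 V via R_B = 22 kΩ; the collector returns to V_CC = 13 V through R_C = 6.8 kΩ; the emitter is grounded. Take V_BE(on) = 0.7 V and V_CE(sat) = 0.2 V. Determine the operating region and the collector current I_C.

saturation; I_C ≈ 1.9 mA

Assume active: I_B = (9 − 0.7)/22 = 0.377 mA, giving I_C = β·I_B = 56.6 mA.
But then V_CE = 13 − 56.6×6.8 = -372 V < V_CE(sat) = 0.2 V — impossible in the active region.
So the transistor is saturated. With V_CE = 0.2 V, I_C = (V_CC − 0.2)/R_C = 12.8/6.8 = 1.88 mA.
Check: β·I_B = 56.6 mA > I_C = 1.88 mA, confirming saturation.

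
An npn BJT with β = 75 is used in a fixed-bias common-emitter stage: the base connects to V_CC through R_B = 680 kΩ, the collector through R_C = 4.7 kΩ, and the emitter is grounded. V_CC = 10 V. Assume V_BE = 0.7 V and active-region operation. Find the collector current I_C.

I_C ≈ 1 mA

Base loop: V_CC = I_B·R_B + V_BE, so I_B = (10 − 0.7)/680 kΩ = 0.0137 mA.
In the active region I_C = β·I_B = 75 × 0.0137 = 1.03 mA.
Collector loop: V_CE = V_CC − I_C·R_C = 10 − 1.03×4.7 = 5.18 V.
Since V_CE = 5.18 V > V_CE(sat) ≈ 0.2 V, the transistor is in the active region as assumed.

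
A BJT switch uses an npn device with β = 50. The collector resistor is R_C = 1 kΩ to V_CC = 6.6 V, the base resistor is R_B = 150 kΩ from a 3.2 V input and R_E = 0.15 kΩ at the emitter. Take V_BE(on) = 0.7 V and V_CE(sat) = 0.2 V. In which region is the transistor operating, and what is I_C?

Assume active. Base-emitter loop: I_B = (V_BB − V_BE)/(R_B + (β+1)R_E) = (3.2 − 0.7)/(150 + 51×0.15) = 0.0159 mA.
I_C = β·I_B = 50×0.0159 = 0.793 mA.
V_CE = V_CC − I_C·R_C − I_E·R_E = 6.6 − 0.793×1 − 0.809×0.15 = 5.69 V > V_CE(sat), so the active-region assumption holds.

active; I_C ≈ 0.79 mA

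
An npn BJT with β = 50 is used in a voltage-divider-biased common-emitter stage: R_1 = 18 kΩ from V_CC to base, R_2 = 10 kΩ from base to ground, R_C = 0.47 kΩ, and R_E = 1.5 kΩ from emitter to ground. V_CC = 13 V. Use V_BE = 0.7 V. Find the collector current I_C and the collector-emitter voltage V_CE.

I_C ≈ 2.4 mA, V_CE ≈ 8.2 V

Thevenize the base divider: V_Th = V_CC·R_2/(R_1+R_2) = 13×10/28 = 4.64 V, R_Th = R_1‖R_2 = 6.43 kΩ.
Base-emitter loop: V_Th = I_B·R_Th + V_BE + (β+1)I_B·R_E, so I_B = (4.64 − 0.7) / (6.43 + 51×1.5) = 0.0475 mA.
I_C = β·I_B = 50×0.0475 = 2.38 mA, and I_E = (β+1)I_B = 2.42 mA.
V_CE = V_CC − I_C·R_C − I_E·R_E = 13 − 2.38×0.47 − 2.42×1.5 = 8.25 V.
V_CE = 8.25 V > 0.2 V confirms active-region operation.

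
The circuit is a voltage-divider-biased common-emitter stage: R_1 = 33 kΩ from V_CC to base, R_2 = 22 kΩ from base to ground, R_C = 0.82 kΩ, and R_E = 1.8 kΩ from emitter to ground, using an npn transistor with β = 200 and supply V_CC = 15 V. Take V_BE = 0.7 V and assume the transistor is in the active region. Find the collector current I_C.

Thevenize the base divider: V_Th = V_CC·R_2/(R_1+R_2) = 15×22/55 = 6 V, R_Th = R_1‖R_2 = 13.2 kΩ.
Base-emitter loop: V_Th = I_B·R_Th + V_BE + (β+1)I_B·R_E, so I_B = (6 − 0.7) / (13.2 + 201×1.8) = 0.0141 mA.
I_C = β·I_B = 200×0.0141 = 2.83 mA, and I_E = (β+1)I_B = 2.84 mA.
V_CE = V_CC − I_C·R_C − I_E·R_E = 15 − 2.83×0.82 − 2.84×1.8 = 7.57 V.
V_CE = 7.57 V > 0.2 V confirms active-region operation.

I_C ≈ 2.8 mA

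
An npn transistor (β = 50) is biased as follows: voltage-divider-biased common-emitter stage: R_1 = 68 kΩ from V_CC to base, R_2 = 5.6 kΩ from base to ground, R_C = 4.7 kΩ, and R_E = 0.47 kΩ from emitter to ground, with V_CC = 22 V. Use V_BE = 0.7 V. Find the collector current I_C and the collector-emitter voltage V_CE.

I_C ≈ 1.7 mA, V_CE ≈ 13 V

Thevenize the base divider: V_Th = V_CC·R_2/(R_1+R_2) = 22×5.6/73.6 = 1.67 V, R_Th = R_1‖R_2 = 5.17 kΩ.
Base-emitter loop: V_Th = I_B·R_Th + V_BE + (β+1)I_B·R_E, so I_B = (1.67 − 0.7) / (5.17 + 51×0.47) = 0.0334 mA.
I_C = β·I_B = 50×0.0334 = 1.67 mA, and I_E = (β+1)I_B = 1.7 mA.
V_CE = V_CC − I_C·R_C − I_E·R_E = 22 − 1.67×4.7 − 1.7×0.47 = 13.3 V.
V_CE = 13.3 V > 0.2 V confirms active-region operation.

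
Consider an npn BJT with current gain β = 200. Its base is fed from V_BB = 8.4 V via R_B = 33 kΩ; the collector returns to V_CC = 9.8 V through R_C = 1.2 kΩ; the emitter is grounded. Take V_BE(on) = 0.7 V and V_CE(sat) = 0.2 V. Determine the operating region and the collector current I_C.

Assume active: I_B = (8.4 − 0.7)/33 = 0.233 mA, giving I_C = β·I_B = 46.7 mA.
But then V_CE = 9.8 − 46.7×1.2 = -46.2 V < V_CE(sat) = 0.2 V — impossible in the active region.
So the transistor is saturated. With V_CE = 0.2 V, I_C = (V_CC − 0.2)/R_C = 9.6/1.2 = 8 mA.
Check: β·I_B = 46.7 mA > I_C = 8 mA, confirming saturation.

saturation; I_C ≈ 8 mA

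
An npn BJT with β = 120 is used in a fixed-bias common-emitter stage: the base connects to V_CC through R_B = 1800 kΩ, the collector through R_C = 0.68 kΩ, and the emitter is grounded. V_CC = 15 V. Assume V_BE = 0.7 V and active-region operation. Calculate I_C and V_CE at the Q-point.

Base loop: V_CC = I_B·R_B + V_BE, so I_B = (15 − 0.7)/1800 kΩ = 0.00794 mA.
In the active region I_C = β·I_B = 120 × 0.00794 = 0.953 mA.
Collector loop: V_CE = V_CC − I_C·R_C = 15 − 0.953×0.68 = 14.4 V.
Since V_CE = 14.4 V > V_CE(sat) ≈ 0.2 V, the transistor is in the active region as assumed.

I_C ≈ 0.95 mA, V_CE ≈ 14 V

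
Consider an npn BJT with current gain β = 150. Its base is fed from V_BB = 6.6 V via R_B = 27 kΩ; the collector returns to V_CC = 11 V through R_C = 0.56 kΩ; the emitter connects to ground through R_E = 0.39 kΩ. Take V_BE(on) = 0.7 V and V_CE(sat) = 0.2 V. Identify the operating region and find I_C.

Assume active. Base-emitter loop: I_B = (V_BB − V_BE)/(R_B + (β+1)R_E) = (6.6 − 0.7)/(27 + 151×0.39) = 0.0687 mA.
I_C = β·I_B = 150×0.0687 = 10.3 mA.
V_CE = V_CC − I_C·R_C − I_E·R_E = 11 − 10.3×0.56 − 10.4×0.39 = 1.18 V > V_CE(sat), so the active-region assumption holds.

active; I_C ≈ 10 mA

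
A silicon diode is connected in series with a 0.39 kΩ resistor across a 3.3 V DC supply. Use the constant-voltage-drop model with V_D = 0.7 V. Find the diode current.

I ≈ 6.7 mA

KVL around the loop: 3.3 = V_D + I·R = 0.7 + I × 0.39 kΩ.
So I = (3.3 − 0.7) / 0.39 kΩ = 2.6 / 0.39 = 6.67 mA.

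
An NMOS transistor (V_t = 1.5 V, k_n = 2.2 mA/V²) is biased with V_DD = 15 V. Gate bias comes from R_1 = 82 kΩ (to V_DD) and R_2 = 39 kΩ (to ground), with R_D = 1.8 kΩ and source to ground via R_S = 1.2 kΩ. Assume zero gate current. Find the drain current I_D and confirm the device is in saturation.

I_D ≈ 1.7 mA

V_G = V_DD·R_2/(R_1+R_2) = 15×39/121 = 4.83 V.
Assume saturation: I_D = (k_n/2)(V_GS − V_t)² with V_GS = V_G − I_D·R_S = 4.83 − 1.2·I_D.
Substituting gives 1.58·I_D² − 9.8·I_D + 12.2 = 0, with roots I_D = 1.73 or 4.46 mA.
The root I_D = 4.46 mA gives V_GS = -0.513 V ≤ V_t, so take I_D = 1.73 mA.
Then V_GS = 2.76 V and V_DS = V_DD − I_D(R_D+R_S) = 15 − 1.73×3 = 9.8 V.
Saturation requires V_DS ≥ V_GS − V_t = 1.26 V; 9.8 ≥ 1.26 ✓.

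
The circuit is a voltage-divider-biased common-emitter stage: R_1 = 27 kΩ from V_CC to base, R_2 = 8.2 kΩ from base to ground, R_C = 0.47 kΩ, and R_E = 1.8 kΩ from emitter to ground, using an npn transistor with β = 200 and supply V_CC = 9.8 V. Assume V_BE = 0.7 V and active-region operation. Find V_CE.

Thevenize the base divider: V_Th = V_CC·R_2/(R_1+R_2) = 9.8×8.2/35.2 = 2.28 V, R_Th = R_1‖R_2 = 6.29 kΩ.
Base-emitter loop: V_Th = I_B·R_Th + V_BE + (β+1)I_B·R_E, so I_B = (2.28 − 0.7) / (6.29 + 201×1.8) = 0.0043 mA.
I_C = β·I_B = 200×0.0043 = 0.86 mA, and I_E = (β+1)I_B = 0.864 mA.
V_CE = V_CC − I_C·R_C − I_E·R_E = 9.8 − 0.86×0.47 − 0.864×1.8 = 7.84 V.
V_CE = 7.84 V > 0.2 V confirms active-region operation.

V_CE ≈ 7.8 V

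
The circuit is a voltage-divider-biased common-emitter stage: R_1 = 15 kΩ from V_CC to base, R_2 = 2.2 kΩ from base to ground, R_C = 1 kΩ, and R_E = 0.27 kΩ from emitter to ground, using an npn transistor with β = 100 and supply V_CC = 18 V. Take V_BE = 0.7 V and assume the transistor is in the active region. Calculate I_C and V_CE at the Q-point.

I_C ≈ 5.5 mA, V_CE ≈ 11 V

Thevenize the base divider: V_Th = V_CC·R_2/(R_1+R_2) = 18×2.2/17.2 = 2.3 V, R_Th = R_1‖R_2 = 1.92 kΩ.
Base-emitter loop: V_Th = I_B·R_Th + V_BE + (β+1)I_B·R_E, so I_B = (2.3 − 0.7) / (1.92 + 101×0.27) = 0.0549 mA.
I_C = β·I_B = 100×0.0549 = 5.49 mA, and I_E = (β+1)I_B = 5.54 mA.
V_CE = V_CC − I_C·R_C − I_E·R_E = 18 − 5.49×1 − 5.54×0.27 = 11 V.
V_CE = 11 V > 0.2 V confirms active-region operation.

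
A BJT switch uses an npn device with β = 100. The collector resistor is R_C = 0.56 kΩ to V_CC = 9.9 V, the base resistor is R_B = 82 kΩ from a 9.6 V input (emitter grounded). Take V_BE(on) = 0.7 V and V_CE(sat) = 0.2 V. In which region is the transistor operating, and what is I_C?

Assume active. Base-emitter loop: I_B = (V_BB − V_BE)/R_B = (9.6 − 0.7)/82 = 0.109 mA.
I_C = β·I_B = 100×0.109 = 10.9 mA.
V_CE = V_CC − I_C·R_C = 9.9 − 10.9×0.56 = 3.82 V > V_CE(sat), so the active-region assumption holds.

active; I_C ≈ 11 mA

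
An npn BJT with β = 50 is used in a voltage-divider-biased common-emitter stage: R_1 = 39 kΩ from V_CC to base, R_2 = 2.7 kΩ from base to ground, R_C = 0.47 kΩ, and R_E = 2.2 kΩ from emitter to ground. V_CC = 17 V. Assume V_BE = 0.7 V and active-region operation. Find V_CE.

V_CE ≈ 17 V

Thevenize the base divider: V_Th = V_CC·R_2/(R_1+R_2) = 17×2.7/41.7 = 1.1 V, R_Th = R_1‖R_2 = 2.53 kΩ.
Base-emitter loop: V_Th = I_B·R_Th + V_BE + (β+1)I_B·R_E, so I_B = (1.1 − 0.7) / (2.53 + 51×2.2) = 0.00349 mA.
I_C = β·I_B = 50×0.00349 = 0.175 mA, and I_E = (β+1)I_B = 0.178 mA.
V_CE = V_CC − I_C·R_C − I_E·R_E = 17 − 0.175×0.47 − 0.178×2.2 = 16.5 V.
V_CE = 16.5 V > 0.2 V confirms active-region operation.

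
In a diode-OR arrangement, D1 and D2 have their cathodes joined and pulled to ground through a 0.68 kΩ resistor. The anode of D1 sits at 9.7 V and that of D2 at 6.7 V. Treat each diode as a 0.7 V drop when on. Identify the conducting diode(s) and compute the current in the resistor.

Assume both conduct. Then node N would need to be at both 9.7−0.7 = 9 V and 6.7−0.7 = 6 V, which is impossible.
Assume only D1 conducts: V_N = 9.7 − 0.7 = 9 V, so I_R = 9/0.68 = 13.2 mA.
Check D2: its anode-to-cathode voltage is 6.7 − 9 = -2.3 V < 0.7 V, so it is off. The assumption is consistent.

Only D1 conducts; I_R ≈ 13 mA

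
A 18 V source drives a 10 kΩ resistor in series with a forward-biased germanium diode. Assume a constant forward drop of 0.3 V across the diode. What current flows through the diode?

KVL around the loop: 18 = V_D + I·R = 0.3 + I × 10 kΩ.
So I = (18 − 0.3) / 10 kΩ = 17.7 / 10 = 1.77 mA.

I ≈ 1.8 mA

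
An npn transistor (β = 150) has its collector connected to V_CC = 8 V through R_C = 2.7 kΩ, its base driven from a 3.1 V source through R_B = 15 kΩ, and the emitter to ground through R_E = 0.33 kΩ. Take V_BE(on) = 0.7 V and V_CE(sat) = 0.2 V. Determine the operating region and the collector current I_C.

saturation; I_C ≈ 2.6 mA

Assume active: I_B = (3.1 − 0.7)/(15 + 151×0.33) = 0.037 mA, I_C = β·I_B = 5.55 mA.
Then V_CE = 8 − 5.55×2.7 − 5.59×0.33 = -8.84 V < 0.2 V — the active assumption fails.
Re-solve with V_CE = 0.2 V. KCL at the emitter: V_E/R_E = (V_BB−0.7−V_E)/R_B + (V_CC−0.2−V_E)/R_C, giving V_E = 0.879 V.
I_C = (V_CC − 0.2 − V_E)/R_C = (7.8 − 0.879)/2.7 = 2.56 mA.
Check: I_B = (2.4 − 0.879)/15 = 0.101 mA, and β·I_B = 15.2 mA > I_C, confirming saturation.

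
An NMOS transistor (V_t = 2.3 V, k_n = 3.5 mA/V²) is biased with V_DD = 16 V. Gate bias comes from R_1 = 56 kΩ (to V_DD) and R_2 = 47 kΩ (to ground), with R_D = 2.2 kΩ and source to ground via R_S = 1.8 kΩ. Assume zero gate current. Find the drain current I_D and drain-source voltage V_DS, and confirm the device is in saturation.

V_G = V_DD·R_2/(R_1+R_2) = 16×47/103 = 7.3 V.
Assume saturation: I_D = (k_n/2)(V_GS − V_t)² with V_GS = V_G − I_D·R_S = 7.3 − 1.8·I_D.
Substituting gives 5.67·I_D² − 32.5·I_D + 43.8 = 0, with roots I_D = 2.16 or 3.57 mA.
The root I_D = 3.57 mA gives V_GS = 0.871 V ≤ V_t, so take I_D = 2.16 mA.
Then V_GS = 3.41 V and V_DS = V_DD − I_D(R_D+R_S) = 16 − 2.16×4 = 7.36 V.
Saturation requires V_DS ≥ V_GS − V_t = 1.11 V; 7.36 ≥ 1.11 ✓.

I_D ≈ 2.2 mA, V_DS ≈ 7.4 V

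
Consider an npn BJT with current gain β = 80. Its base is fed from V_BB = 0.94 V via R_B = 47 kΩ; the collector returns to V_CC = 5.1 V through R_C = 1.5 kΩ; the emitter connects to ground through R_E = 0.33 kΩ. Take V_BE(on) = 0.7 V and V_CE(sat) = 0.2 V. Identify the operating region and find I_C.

Assume active. Base-emitter loop: I_B = (V_BB − V_BE)/(R_B + (β+1)R_E) = (0.94 − 0.7)/(47 + 81×0.33) = 0.00326 mA.
I_C = β·I_B = 80×0.00326 = 0.26 mA.
V_CE = V_CC − I_C·R_C − I_E·R_E = 5.1 − 0.26×1.5 − 0.264×0.33 = 4.62 V > V_CE(sat), so the active-region assumption holds.

active; I_C ≈ 0.26 mA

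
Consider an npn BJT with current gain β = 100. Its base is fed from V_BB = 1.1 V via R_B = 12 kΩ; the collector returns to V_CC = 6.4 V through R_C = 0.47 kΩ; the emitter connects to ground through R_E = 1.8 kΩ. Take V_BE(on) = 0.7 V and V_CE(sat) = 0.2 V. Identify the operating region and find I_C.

active; I_C ≈ 0.21 mA

Assume active. Base-emitter loop: I_B = (V_BB − V_BE)/(R_B + (β+1)R_E) = (1.1 − 0.7)/(12 + 101×1.8) = 0.00206 mA.
I_C = β·I_B = 100×0.00206 = 0.206 mA.
V_CE = V_CC − I_C·R_C − I_E·R_E = 6.4 − 0.206×0.47 − 0.208×1.8 = 5.93 V > V_CE(sat), so the active-region assumption holds.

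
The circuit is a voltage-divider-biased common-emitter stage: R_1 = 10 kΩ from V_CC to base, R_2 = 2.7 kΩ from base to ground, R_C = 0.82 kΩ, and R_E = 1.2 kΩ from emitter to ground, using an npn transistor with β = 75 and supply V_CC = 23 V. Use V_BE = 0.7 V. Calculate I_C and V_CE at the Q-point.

Thevenize the base divider: V_Th = V_CC·R_2/(R_1+R_2) = 23×2.7/12.7 = 4.89 V, R_Th = R_1‖R_2 = 2.13 kΩ.
Base-emitter loop: V_Th = I_B·R_Th + V_BE + (β+1)I_B·R_E, so I_B = (4.89 − 0.7) / (2.13 + 76×1.2) = 0.0449 mA.
I_C = β·I_B = 75×0.0449 = 3.37 mA, and I_E = (β+1)I_B = 3.41 mA.
V_CE = V_CC − I_C·R_C − I_E·R_E = 23 − 3.37×0.82 − 3.41×1.2 = 16.1 V.
V_CE = 16.1 V > 0.2 V confirms active-region operation.

I_C ≈ 3.4 mA, V_CE ≈ 16 V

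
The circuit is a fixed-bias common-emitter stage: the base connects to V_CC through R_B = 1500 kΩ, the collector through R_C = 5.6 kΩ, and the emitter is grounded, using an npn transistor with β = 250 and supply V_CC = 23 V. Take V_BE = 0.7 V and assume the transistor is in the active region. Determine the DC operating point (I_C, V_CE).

I_C ≈ 3.7 mA, V_CE ≈ 2.2 V

Base loop: V_CC = I_B·R_B + V_BE, so I_B = (23 − 0.7)/1500 kΩ = 0.0149 mA.
In the active region I_C = β·I_B = 250 × 0.0149 = 3.72 mA.
Collector loop: V_CE = V_CC − I_C·R_C = 23 − 3.72×5.6 = 2.19 V.
Since V_CE = 2.19 V > V_CE(sat) ≈ 0.2 V, the transistor is in the active region as assumed.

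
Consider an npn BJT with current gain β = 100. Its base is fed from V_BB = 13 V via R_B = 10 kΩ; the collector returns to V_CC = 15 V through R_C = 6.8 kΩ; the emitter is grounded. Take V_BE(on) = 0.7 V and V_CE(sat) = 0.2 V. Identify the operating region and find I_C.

Assume active: I_B = (13 − 0.7)/10 = 1.23 mA, giving I_C = β·I_B = 123 mA.
But then V_CE = 15 − 123×6.8 = -821 V < V_CE(sat) = 0.2 V — impossible in the active region.
So the transistor is saturated. With V_CE = 0.2 V, I_C = (V_CC − 0.2)/R_C = 14.8/6.8 = 2.18 mA.
Check: β·I_B = 123 mA > I_C = 2.18 mA, confirming saturation.

saturation; I_C ≈ 2.2 mA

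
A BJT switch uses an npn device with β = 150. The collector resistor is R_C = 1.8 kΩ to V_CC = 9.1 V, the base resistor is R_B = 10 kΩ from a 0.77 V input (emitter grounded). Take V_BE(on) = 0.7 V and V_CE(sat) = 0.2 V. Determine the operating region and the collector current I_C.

active; I_C ≈ 1.1 mA

Assume active. Base-emitter loop: I_B = (V_BB − V_BE)/R_B = (0.77 − 0.7)/10 = 0.007 mA.
I_C = β·I_B = 150×0.007 = 1.05 mA.
V_CE = V_CC − I_C·R_C = 9.1 − 1.05×1.8 = 7.21 V > V_CE(sat), so the active-region assumption holds.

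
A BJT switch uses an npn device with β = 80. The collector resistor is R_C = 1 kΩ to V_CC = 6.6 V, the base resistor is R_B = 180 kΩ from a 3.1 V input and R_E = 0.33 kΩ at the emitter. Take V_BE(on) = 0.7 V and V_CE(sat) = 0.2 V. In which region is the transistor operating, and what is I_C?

Assume active. Base-emitter loop: I_B = (V_BB − V_BE)/(R_B + (β+1)R_E) = (3.1 − 0.7)/(180 + 81×0.33) = 0.0116 mA.
I_C = β·I_B = 80×0.0116 = 0.929 mA.
V_CE = V_CC − I_C·R_C − I_E·R_E = 6.6 − 0.929×1 − 0.94×0.33 = 5.36 V > V_CE(sat), so the active-region assumption holds.

active; I_C ≈ 0.93 mA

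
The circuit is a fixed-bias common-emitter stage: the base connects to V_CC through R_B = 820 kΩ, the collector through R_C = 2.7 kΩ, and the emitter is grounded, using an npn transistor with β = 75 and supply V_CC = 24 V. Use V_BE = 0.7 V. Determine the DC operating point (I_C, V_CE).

Base loop: V_CC = I_B·R_B + V_BE, so I_B = (24 − 0.7)/820 kΩ = 0.0284 mA.
In the active region I_C = β·I_B = 75 × 0.0284 = 2.13 mA.
Collector loop: V_CE = V_CC − I_C·R_C = 24 − 2.13×2.7 = 18.2 V.
Since V_CE = 18.2 V > V_CE(sat) ≈ 0.2 V, the transistor is in the active region as assumed.

I_C ≈ 2.1 mA, V_CE ≈ 18 V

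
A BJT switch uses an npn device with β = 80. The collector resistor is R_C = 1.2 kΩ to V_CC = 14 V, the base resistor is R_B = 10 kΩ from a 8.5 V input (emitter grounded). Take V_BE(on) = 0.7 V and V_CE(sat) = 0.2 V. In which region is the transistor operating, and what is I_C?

Assume active: I_B = (8.5 − 0.7)/10 = 0.78 mA, giving I_C = β·I_B = 62.4 mA.
But then V_CE = 14 − 62.4×1.2 = -60.9 V < V_CE(sat) = 0.2 V — impossible in the active region.
So the transistor is saturated. With V_CE = 0.2 V, I_C = (V_CC − 0.2)/R_C = 13.8/1.2 = 11.5 mA.
Check: β·I_B = 62.4 mA > I_C = 11.5 mA, confirming saturation.

saturation; I_C ≈ 12 mA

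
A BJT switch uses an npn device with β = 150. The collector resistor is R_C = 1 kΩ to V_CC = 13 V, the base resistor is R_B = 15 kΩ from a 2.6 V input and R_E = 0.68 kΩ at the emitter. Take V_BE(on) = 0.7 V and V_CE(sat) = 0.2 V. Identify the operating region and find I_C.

active; I_C ≈ 2.4 mA

Assume active. Base-emitter loop: I_B = (V_BB − V_BE)/(R_B + (β+1)R_E) = (2.6 − 0.7)/(15 + 151×0.68) = 0.0161 mA.
I_C = β·I_B = 150×0.0161 = 2.42 mA.
V_CE = V_CC − I_C·R_C − I_E·R_E = 13 − 2.42×1 − 2.44×0.68 = 8.92 V > V_CE(sat), so the active-region assumption holds.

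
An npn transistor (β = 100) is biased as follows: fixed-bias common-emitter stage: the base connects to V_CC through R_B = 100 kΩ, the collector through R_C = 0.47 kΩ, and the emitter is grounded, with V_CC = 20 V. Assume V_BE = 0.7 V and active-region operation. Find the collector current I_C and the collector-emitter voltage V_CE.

I_C ≈ 19 mA, V_CE ≈ 11 V

Base loop: V_CC = I_B·R_B + V_BE, so I_B = (20 − 0.7)/100 kΩ = 0.193 mA.
In the active region I_C = β·I_B = 100 × 0.193 = 19.3 mA.
Collector loop: V_CE = V_CC − I_C·R_C = 20 − 19.3×0.47 = 10.9 V.
Since V_CE = 10.9 V > V_CE(sat) ≈ 0.2 V, the transistor is in the active region as assumed.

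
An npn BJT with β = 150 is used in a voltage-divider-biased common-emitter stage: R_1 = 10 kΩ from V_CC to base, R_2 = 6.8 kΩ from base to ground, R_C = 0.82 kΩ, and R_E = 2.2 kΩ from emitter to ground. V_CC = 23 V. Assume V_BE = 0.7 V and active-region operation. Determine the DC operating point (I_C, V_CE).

I_C ≈ 3.8 mA, V_CE ≈ 11 V

Thevenize the base divider: V_Th = V_CC·R_2/(R_1+R_2) = 23×6.8/16.8 = 9.31 V, R_Th = R_1‖R_2 = 4.05 kΩ.
Base-emitter loop: V_Th = I_B·R_Th + V_BE + (β+1)I_B·R_E, so I_B = (9.31 − 0.7) / (4.05 + 151×2.2) = 0.0256 mA.
I_C = β·I_B = 150×0.0256 = 3.84 mA, and I_E = (β+1)I_B = 3.87 mA.
V_CE = V_CC − I_C·R_C − I_E·R_E = 23 − 3.84×0.82 − 3.87×2.2 = 11.3 V.
V_CE = 11.3 V > 0.2 V confirms active-region operation.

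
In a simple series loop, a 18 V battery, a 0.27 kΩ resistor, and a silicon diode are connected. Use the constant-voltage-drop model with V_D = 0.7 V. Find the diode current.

KVL around the loop: 18 = V_D + I·R = 0.7 + I × 0.27 kΩ.
So I = (18 − 0.7) / 0.27 kΩ = 17.3 / 0.27 = 64.1 mA.

I ≈ 64 mA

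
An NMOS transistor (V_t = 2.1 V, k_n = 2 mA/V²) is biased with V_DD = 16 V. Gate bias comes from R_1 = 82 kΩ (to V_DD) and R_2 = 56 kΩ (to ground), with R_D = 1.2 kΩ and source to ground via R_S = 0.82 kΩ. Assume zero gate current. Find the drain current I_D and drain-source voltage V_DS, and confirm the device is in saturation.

V_G = V_DD·R_2/(R_1+R_2) = 16×56/138 = 6.49 V.
Assume saturation: I_D = (k_n/2)(V_GS − V_t)² with V_GS = V_G − I_D·R_S = 6.49 − 0.82·I_D.
Substituting gives 0.672·I_D² − 8.2·I_D + 19.3 = 0, with roots I_D = 3.18 or 9.02 mA.
The root I_D = 9.02 mA gives V_GS = -0.903 V ≤ V_t, so take I_D = 3.18 mA.
Then V_GS = 3.88 V and V_DS = V_DD − I_D(R_D+R_S) = 16 − 3.18×2.02 = 9.57 V.
Saturation requires V_DS ≥ V_GS − V_t = 1.78 V; 9.57 ≥ 1.78 ✓.

I_D ≈ 3.2 mA, V_DS ≈ 9.6 V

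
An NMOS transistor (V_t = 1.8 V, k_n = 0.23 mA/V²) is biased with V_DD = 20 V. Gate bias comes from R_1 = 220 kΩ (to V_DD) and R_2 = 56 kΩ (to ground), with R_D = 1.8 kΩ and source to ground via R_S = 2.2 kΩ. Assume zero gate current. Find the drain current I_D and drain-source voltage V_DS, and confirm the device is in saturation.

I_D ≈ 0.3 mA, V_DS ≈ 19 V

V_G = V_DD·R_2/(R_1+R_2) = 20×56/276 = 4.06 V.
Assume saturation: I_D = (k_n/2)(V_GS − V_t)² with V_GS = V_G − I_D·R_S = 4.06 − 2.2·I_D.
Substituting gives 0.557·I_D² − 2.14·I_D + 0.586 = 0, with roots I_D = 0.296 or 3.55 mA.
The root I_D = 3.55 mA gives V_GS = -3.76 V ≤ V_t, so take I_D = 0.296 mA.
Then V_GS = 3.41 V and V_DS = V_DD − I_D(R_D+R_S) = 20 − 0.296×4 = 18.8 V.
Saturation requires V_DS ≥ V_GS − V_t = 1.61 V; 18.8 ≥ 1.61 ✓.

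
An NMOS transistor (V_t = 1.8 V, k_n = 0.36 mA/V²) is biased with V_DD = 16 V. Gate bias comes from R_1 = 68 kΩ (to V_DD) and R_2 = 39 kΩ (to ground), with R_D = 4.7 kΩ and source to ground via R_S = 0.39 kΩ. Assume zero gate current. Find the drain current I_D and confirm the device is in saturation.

V_G = V_DD·R_2/(R_1+R_2) = 16×39/107 = 5.83 V.
Assume saturation: I_D = (k_n/2)(V_GS − V_t)² with V_GS = V_G − I_D·R_S = 5.83 − 0.39·I_D.
Substituting gives 0.0274·I_D² − 1.57·I_D + 2.93 = 0, with roots I_D = 1.93 or 55.3 mA.
The root I_D = 55.3 mA gives V_GS = -15.7 V ≤ V_t, so take I_D = 1.93 mA.
Then V_GS = 5.08 V and V_DS = V_DD − I_D(R_D+R_S) = 16 − 1.93×5.09 = 6.16 V.
Saturation requires V_DS ≥ V_GS − V_t = 3.28 V; 6.16 ≥ 3.28 ✓.

I_D ≈ 1.9 mA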